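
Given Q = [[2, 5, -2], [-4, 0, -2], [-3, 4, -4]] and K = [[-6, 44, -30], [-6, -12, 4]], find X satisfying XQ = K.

X = [[4, -1, 6], [-4, -2, 2]]

Right-multiplying both sides by Q⁻¹ gives X = KQ⁻¹.
det Q = -2; the adjugate gives Q⁻¹ = [[-4, -6, 5], [5, 7, -6], [8, 23/2, -10]].
X = KQ⁻¹ = [[-6, 44, -30], [-6, -12, 4]] · [[-4, -6, 5], [5, 7, -6], [8, 23/2, -10]] = [[4, -1, 6], [-4, -2, 2]].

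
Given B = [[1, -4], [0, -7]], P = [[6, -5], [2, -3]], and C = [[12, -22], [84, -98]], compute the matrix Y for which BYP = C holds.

Y = B⁻¹CP⁻¹ (apply B⁻¹ on the left and P⁻¹ on the right).
B has determinant -7; B⁻¹ = [[1, -4/7], [0, -1/7]].
det P = -8, so P⁻¹ = [[3/8, -5/8], [1/4, -3/4]].
B⁻¹C = [[-36, 34], [-12, 14]].
Y = (B⁻¹C)P⁻¹ = [[-5, -3], [-1, -3]].

Y = [[-5, -3], [-1, -3]]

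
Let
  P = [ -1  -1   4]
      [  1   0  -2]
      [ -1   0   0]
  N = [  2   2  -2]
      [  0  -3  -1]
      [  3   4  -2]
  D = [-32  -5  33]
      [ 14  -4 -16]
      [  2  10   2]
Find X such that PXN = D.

Isolating X: multiply by P⁻¹ from the left and N⁻¹ from the right, so X = P⁻¹DN⁻¹.
det P = -2, so P⁻¹ = [[0, 0, -1], [-1, -2, -1], [0, -1/2, -1/2]].
N has determinant -4; N⁻¹ = [[-5/2, 1, 2], [3/4, -1/2, -1/2], [-9/4, 1/2, 3/2]].
P⁻¹D = [[-2, -10, -2], [2, 3, -3], [-8, -3, 7]].
X = (P⁻¹D)N⁻¹ = [[2, 2, -2], [4, -1, -2], [2, -3, -4]].

X = [[2, 2, -2], [4, -1, -2], [2, -3, -4]]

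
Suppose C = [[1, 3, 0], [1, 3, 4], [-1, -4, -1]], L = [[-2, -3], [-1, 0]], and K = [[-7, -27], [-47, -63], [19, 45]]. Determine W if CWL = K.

W = [[0, 1], [3, -4], [3, 4]]

Isolating W: multiply by C⁻¹ from the left and L⁻¹ from the right, so W = C⁻¹KL⁻¹.
C has determinant 4; C⁻¹ = [[13/4, 3/4, 3], [-3/4, -1/4, -1], [-1/4, 1/4, 0]].
det L = -3; the adjugate gives L⁻¹ = [[0, -1], [-1/3, 2/3]].
C⁻¹K = [[-1, 0], [-2, -9], [-10, -9]].
W = (C⁻¹K)L⁻¹ = [[0, 1], [3, -4], [3, 4]].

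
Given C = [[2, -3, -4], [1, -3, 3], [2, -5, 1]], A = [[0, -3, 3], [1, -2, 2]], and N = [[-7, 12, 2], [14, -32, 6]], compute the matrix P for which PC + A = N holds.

PC = N − A = [[-7, 15, -1], [13, -30, 4]].
Since C sits to the right of P, P = (N − A)C⁻¹.
C has determinant 5; C⁻¹ = [[12/5, 23/5, -21/5], [1, 2, -2], [1/5, 4/5, -3/5]].
P = (N − A)C⁻¹ = [[-2, -3, 0], [2, 3, 3]].

P = [[-2, -3, 0], [2, 3, 3]]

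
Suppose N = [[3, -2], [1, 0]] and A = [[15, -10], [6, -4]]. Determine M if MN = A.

N is on the right of M, so right-multiply by N⁻¹: M = AN⁻¹.
det N = 2, so N⁻¹ = [[0, 1], [-1/2, 3/2]].
M = AN⁻¹ = [[15, -10], [6, -4]] · [[0, 1], [-1/2, 3/2]] = [[5, 0], [2, 0]].

M = [[5, 0], [2, 0]]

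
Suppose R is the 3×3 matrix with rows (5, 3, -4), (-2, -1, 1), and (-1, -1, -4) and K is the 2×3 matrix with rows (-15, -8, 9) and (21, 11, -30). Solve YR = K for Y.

Right-multiplying both sides by R⁻¹ gives Y = KR⁻¹.
det R = -6; the adjugate gives R⁻¹ = [[-5/6, -8/3, 1/6], [3/2, 4, -1/2], [-1/6, -1/3, -1/6]].
Y = KR⁻¹ = [[-15, -8, 9], [21, 11, -30]] · [[-5/6, -8/3, 1/6], [3/2, 4, -1/2], [-1/6, -1/3, -1/6]] = [[-1, 5, 0], [4, -2, 3]].

Y = [[-1, 5, 0], [4, -2, 3]]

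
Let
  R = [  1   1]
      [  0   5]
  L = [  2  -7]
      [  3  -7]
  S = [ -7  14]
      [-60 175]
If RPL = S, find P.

Left-multiply by R⁻¹ and right-multiply by L⁻¹: P = R⁻¹SL⁻¹.
det R = 5; the adjugate gives R⁻¹ = [[1, -1/5], [0, 1/5]].
L has determinant 7; L⁻¹ = [[-1, 1], [-3/7, 2/7]].
R⁻¹S = [[5, -21], [-12, 35]].
P = (R⁻¹S)L⁻¹ = [[4, -1], [-3, -2]].

P = [[4, -1], [-3, -2]]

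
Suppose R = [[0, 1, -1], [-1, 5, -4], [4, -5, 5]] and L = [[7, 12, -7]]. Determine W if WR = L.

R is on the right of W, so right-multiply by R⁻¹: W = LR⁻¹.
det R = 4; the adjugate gives R⁻¹ = [[5/4, 0, 1/4], [-11/4, 1, 1/4], [-15/4, 1, 1/4]].
W = LR⁻¹ = [[7, 12, -7]] · [[5/4, 0, 1/4], [-11/4, 1, 1/4], [-15/4, 1, 1/4]] = [[2, 5, 3]].

W = [[2, 5, 3]]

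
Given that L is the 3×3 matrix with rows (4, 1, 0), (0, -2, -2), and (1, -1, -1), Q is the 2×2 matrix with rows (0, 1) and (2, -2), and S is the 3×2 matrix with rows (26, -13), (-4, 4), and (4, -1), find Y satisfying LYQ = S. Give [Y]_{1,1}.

Isolating Y: multiply by L⁻¹ from the left and Q⁻¹ from the right, so Y = L⁻¹SQ⁻¹.
L has determinant -2; L⁻¹ = [[0, -1/2, 1], [1, 2, -4], [-1, -5/2, 4]].
Q has determinant -2; Q⁻¹ = [[1, 1/2], [1, 0]].
L⁻¹S = [[6, -3], [2, -1], [0, -1]].
Y = (L⁻¹S)Q⁻¹ = [[3, 3], [1, 1], [-1, 0]].

3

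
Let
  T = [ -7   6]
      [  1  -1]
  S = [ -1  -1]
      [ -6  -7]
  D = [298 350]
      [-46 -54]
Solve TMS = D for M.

M = [[-2, 4], [0, -4]]

Left-multiply by T⁻¹ and right-multiply by S⁻¹: M = T⁻¹DS⁻¹.
T has determinant 1; T⁻¹ = [[-1, -6], [-1, -7]].
det S = 1; the adjugate gives S⁻¹ = [[-7, 1], [6, -1]].
T⁻¹D = [[-22, -26], [24, 28]].
M = (T⁻¹D)S⁻¹ = [[-2, 4], [0, -4]].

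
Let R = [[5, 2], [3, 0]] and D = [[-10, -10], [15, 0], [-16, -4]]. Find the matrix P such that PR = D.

Since R sits to the right of P, P = DR⁻¹.
det R = -6, so R⁻¹ = [[0, 1/3], [1/2, -5/6]].
P = DR⁻¹ = [[-10, -10], [15, 0], [-16, -4]] · [[0, 1/3], [1/2, -5/6]] = [[-5, 5], [0, 5], [-2, -2]].

P = [[-5, 5], [0, 5], [-2, -2]]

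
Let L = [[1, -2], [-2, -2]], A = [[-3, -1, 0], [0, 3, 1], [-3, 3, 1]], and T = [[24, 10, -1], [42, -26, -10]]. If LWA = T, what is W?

Left-multiply by L⁻¹ and right-multiply by A⁻¹: W = L⁻¹TA⁻¹.
det L = -6; the adjugate gives L⁻¹ = [[1/3, -1/3], [-1/3, -1/6]].
A has determinant 3; A⁻¹ = [[0, 1/3, -1/3], [-1, -1, 1], [3, 4, -3]].
L⁻¹T = [[-6, 12, 3], [-15, 1, 2]].
W = (L⁻¹T)A⁻¹ = [[-3, -2, 5], [5, 2, 0]].

W = [[-3, -2, 5], [5, 2, 0]]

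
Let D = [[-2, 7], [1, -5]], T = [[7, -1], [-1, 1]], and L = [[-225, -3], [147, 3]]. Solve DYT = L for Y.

Isolating Y: multiply by D⁻¹ from the left and T⁻¹ from the right, so Y = D⁻¹LT⁻¹.
det D = 3; the adjugate gives D⁻¹ = [[-5/3, -7/3], [-1/3, -2/3]].
det T = 6, so T⁻¹ = [[1/6, 1/6], [1/6, 7/6]].
D⁻¹L = [[32, -2], [-23, -1]].
Y = (D⁻¹L)T⁻¹ = [[5, 3], [-4, -5]].

Y = [[5, 3], [-4, -5]]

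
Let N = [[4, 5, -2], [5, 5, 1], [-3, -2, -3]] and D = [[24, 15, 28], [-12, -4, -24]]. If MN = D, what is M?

M = [[-4, 5, -5], [6, -6, 2]]

N is on the right of M, so right-multiply by N⁻¹: M = DN⁻¹.
N has determinant -2; N⁻¹ = [[13/2, -19/2, -15/2], [-6, 9, 7], [-5/2, 7/2, 5/2]].
M = DN⁻¹ = [[24, 15, 28], [-12, -4, -24]] · [[13/2, -19/2, -15/2], [-6, 9, 7], [-5/2, 7/2, 5/2]] = [[-4, 5, -5], [6, -6, 2]].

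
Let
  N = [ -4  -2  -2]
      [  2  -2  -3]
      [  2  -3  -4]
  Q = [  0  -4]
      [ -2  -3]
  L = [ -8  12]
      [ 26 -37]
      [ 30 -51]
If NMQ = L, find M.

M = [[4, -2], [-4, -3], [-1, 5]]

Left-multiply by N⁻¹ and right-multiply by Q⁻¹: M = N⁻¹LQ⁻¹.
det N = 4, so N⁻¹ = [[-1/4, -1/2, 1/2], [1/2, 5, -4], [-1/2, -4, 3]].
Q has determinant -8; Q⁻¹ = [[3/8, -1/2], [-1/4, 0]].
N⁻¹L = [[4, -10], [6, 25], [-10, -11]].
M = (N⁻¹L)Q⁻¹ = [[4, -2], [-4, -3], [-1, 5]].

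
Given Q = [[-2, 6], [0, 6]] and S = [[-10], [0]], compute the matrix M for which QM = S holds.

M = [[5], [0]]

Since Q multiplies M on the left, M = Q⁻¹S.
det Q = -12; the adjugate gives Q⁻¹ = [[-1/2, 1/2], [0, 1/6]].
M = Q⁻¹S = [[-1/2, 1/2], [0, 1/6]] · [[-10], [0]] = [[5], [0]].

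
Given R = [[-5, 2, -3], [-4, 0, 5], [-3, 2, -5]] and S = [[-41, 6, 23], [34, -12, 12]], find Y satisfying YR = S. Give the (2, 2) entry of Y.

-2

Since R sits to the right of Y, Y = SR⁻¹.
det R = 4; the adjugate gives R⁻¹ = [[-5/2, 1, 5/2], [-35/4, 4, 37/4], [-2, 1, 2]].
Y = SR⁻¹ = [[-41, 6, 23], [34, -12, 12]] · [[-5/2, 1, 5/2], [-35/4, 4, 37/4], [-2, 1, 2]] = [[4, 6, -1], [-4, -2, -2]].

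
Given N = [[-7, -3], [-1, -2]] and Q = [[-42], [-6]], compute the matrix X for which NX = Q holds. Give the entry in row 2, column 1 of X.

N is on the left of X, so left-multiply by N⁻¹: X = N⁻¹Q.
det N = 11; the adjugate gives N⁻¹ = [[-2/11, 3/11], [1/11, -7/11]].
X = N⁻¹Q = [[-2/11, 3/11], [1/11, -7/11]] · [[-42], [-6]] = [[6], [0]].

0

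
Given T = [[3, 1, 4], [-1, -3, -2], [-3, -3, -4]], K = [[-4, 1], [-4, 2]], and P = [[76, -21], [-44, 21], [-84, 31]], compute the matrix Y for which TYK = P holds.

Y = [[0, -2], [3, -4], [-5, 2]]

Left-multiply by T⁻¹ and right-multiply by K⁻¹: Y = T⁻¹PK⁻¹.
T has determinant -4; T⁻¹ = [[-3/2, 2, -5/2], [-1/2, 0, -1/2], [3/2, -3/2, 2]].
det K = -4; the adjugate gives K⁻¹ = [[-1/2, 1/4], [-1, 1]].
T⁻¹P = [[8, -4], [4, -5], [12, -1]].
Y = (T⁻¹P)K⁻¹ = [[0, -2], [3, -4], [-5, 2]].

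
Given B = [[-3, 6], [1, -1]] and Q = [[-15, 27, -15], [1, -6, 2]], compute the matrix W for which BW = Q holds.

Left-multiplying both sides by B⁻¹ gives W = B⁻¹Q.
det B = -3; the adjugate gives B⁻¹ = [[1/3, 2], [1/3, 1]].
W = B⁻¹Q = [[1/3, 2], [1/3, 1]] · [[-15, 27, -15], [1, -6, 2]] = [[-3, -3, -1], [-4, 3, -3]].

W = [[-3, -3, -1], [-4, 3, -3]]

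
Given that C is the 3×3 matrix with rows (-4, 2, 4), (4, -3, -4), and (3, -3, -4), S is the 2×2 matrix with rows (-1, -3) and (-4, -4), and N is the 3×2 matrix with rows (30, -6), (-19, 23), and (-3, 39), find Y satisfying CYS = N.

Isolating Y: multiply by C⁻¹ from the left and S⁻¹ from the right, so Y = C⁻¹NS⁻¹.
det C = -4; the adjugate gives C⁻¹ = [[0, 1, -1], [-1, -1, 0], [3/4, 3/2, -1]].
S has determinant -8; S⁻¹ = [[1/2, -3/8], [-1/2, 1/8]].
C⁻¹N = [[-16, -16], [-11, -17], [-3, -9]].
Y = (C⁻¹N)S⁻¹ = [[0, 4], [3, 2], [3, 0]].

Y = [[0, 4], [3, 2], [3, 0]]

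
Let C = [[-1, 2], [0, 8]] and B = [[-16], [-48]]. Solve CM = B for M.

M = [[4], [-6]]

Since C multiplies M on the left, M = C⁻¹B.
det C = -8, so C⁻¹ = [[-1, 1/4], [0, 1/8]].
M = C⁻¹B = [[-1, 1/4], [0, 1/8]] · [[-16], [-48]] = [[4], [-6]].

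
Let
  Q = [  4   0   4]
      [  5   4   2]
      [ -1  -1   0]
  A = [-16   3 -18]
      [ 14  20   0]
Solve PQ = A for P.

Since Q sits to the right of P, P = AQ⁻¹.
det Q = 4, so Q⁻¹ = [[1/2, -1, -4], [-1/2, 1, 3], [-1/4, 1, 4]].
P = AQ⁻¹ = [[-16, 3, -18], [14, 20, 0]] · [[1/2, -1, -4], [-1/2, 1, 3], [-1/4, 1, 4]] = [[-5, 1, 1], [-3, 6, 4]].

P = [[-5, 1, 1], [-3, 6, 4]]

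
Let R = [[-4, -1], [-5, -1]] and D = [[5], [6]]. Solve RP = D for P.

P = [[-1], [-1]]

Left-multiplying both sides by R⁻¹ gives P = R⁻¹D.
R has determinant -1; R⁻¹ = [[1, -1], [-5, 4]].
P = R⁻¹D = [[1, -1], [-5, 4]] · [[5], [6]] = [[-1], [-1]].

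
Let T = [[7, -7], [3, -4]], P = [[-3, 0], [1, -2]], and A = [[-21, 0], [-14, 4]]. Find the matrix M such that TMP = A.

Left-multiply by T⁻¹ and right-multiply by P⁻¹: M = T⁻¹AP⁻¹.
det T = -7, so T⁻¹ = [[4/7, -1], [3/7, -1]].
det P = 6; the adjugate gives P⁻¹ = [[-1/3, 0], [-1/6, -1/2]].
T⁻¹A = [[2, -4], [5, -4]].
M = (T⁻¹A)P⁻¹ = [[0, 2], [-1, 2]].

M = [[0, 2], [-1, 2]]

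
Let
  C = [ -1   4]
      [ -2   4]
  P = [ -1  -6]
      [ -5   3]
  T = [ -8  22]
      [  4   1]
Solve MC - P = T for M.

MC = T + P = [[-9, 16], [-1, 4]].
C is on the right of M, so right-multiply by C⁻¹: M = (T + P)C⁻¹.
det C = 4; the adjugate gives C⁻¹ = [[1, -1], [1/2, -1/4]].
M = (T + P)C⁻¹ = [[-1, 5], [1, 0]].

M = [[-1, 5], [1, 0]]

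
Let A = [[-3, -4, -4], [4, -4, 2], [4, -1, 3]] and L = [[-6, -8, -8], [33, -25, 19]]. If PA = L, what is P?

Since A sits to the right of P, P = LA⁻¹.
det A = -2; the adjugate gives A⁻¹ = [[5, -8, 12], [2, -7/2, 5], [-6, 19/2, -14]].
P = LA⁻¹ = [[-6, -8, -8], [33, -25, 19]] · [[5, -8, 12], [2, -7/2, 5], [-6, 19/2, -14]] = [[2, 0, 0], [1, 4, 5]].

P = [[2, 0, 0], [1, 4, 5]]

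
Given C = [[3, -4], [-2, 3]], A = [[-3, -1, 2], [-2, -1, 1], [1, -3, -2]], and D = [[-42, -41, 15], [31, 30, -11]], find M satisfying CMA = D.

M = C⁻¹DA⁻¹ (apply C⁻¹ on the left and A⁻¹ on the right).
det C = 1; the adjugate gives C⁻¹ = [[3, 4], [2, 3]].
det A = 2; the adjugate gives A⁻¹ = [[5/2, -4, 1/2], [-3/2, 2, -1/2], [7/2, -5, 1/2]].
C⁻¹D = [[-2, -3, 1], [9, 8, -3]].
M = (C⁻¹D)A⁻¹ = [[3, -3, 1], [0, -5, -1]].

M = [[3, -3, 1], [0, -5, -1]]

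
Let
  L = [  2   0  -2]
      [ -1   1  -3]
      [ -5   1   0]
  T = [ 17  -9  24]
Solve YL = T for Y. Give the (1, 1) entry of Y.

Right-multiplying both sides by L⁻¹ gives Y = TL⁻¹.
L has determinant -2; L⁻¹ = [[-3/2, 1, -1], [-15/2, 5, -4], [-2, 1, -1]].
Y = TL⁻¹ = [[17, -9, 24]] · [[-3/2, 1, -1], [-15/2, 5, -4], [-2, 1, -1]] = [[-6, -4, -5]].

-6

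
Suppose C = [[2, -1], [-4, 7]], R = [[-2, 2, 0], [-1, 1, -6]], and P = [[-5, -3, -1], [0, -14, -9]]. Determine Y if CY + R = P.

CY = P − R = [[-3, -5, -1], [1, -15, -3]].
Since C multiplies Y on the left, Y = C⁻¹(P − R).
det C = 10; the adjugate gives C⁻¹ = [[7/10, 1/10], [2/5, 1/5]].
Y = C⁻¹(P − R) = [[-2, -5, -1], [-1, -5, -1]].

Y = [[-2, -5, -1], [-1, -5, -1]]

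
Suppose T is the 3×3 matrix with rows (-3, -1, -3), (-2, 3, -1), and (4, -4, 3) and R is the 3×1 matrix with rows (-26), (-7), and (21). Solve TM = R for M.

M = [[5], [2], [3]]

Left-multiplying both sides by T⁻¹ gives M = T⁻¹R.
det T = -5; the adjugate gives T⁻¹ = [[-1, -3, -2], [-2/5, -3/5, -3/5], [4/5, 16/5, 11/5]].
M = T⁻¹R = [[-1, -3, -2], [-2/5, -3/5, -3/5], [4/5, 16/5, 11/5]] · [[-26], [-7], [21]] = [[5], [2], [3]].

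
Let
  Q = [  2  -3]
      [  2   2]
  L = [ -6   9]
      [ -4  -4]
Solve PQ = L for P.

P = [[-3, 0], [0, -2]]

Q is on the right of P, so right-multiply by Q⁻¹: P = LQ⁻¹.
Q has determinant 10; Q⁻¹ = [[1/5, 3/10], [-1/5, 1/5]].
P = LQ⁻¹ = [[-6, 9], [-4, -4]] · [[1/5, 3/10], [-1/5, 1/5]] = [[-3, 0], [0, -2]].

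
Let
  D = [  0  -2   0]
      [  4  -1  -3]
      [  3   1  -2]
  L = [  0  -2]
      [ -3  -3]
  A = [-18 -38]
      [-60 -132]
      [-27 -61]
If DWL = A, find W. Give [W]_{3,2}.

Left-multiply by D⁻¹ and right-multiply by L⁻¹: W = D⁻¹AL⁻¹.
det D = 2; the adjugate gives D⁻¹ = [[5/2, -2, 3], [-1/2, 0, 0], [7/2, -3, 4]].
det L = -6; the adjugate gives L⁻¹ = [[1/2, -1/3], [-1/2, 0]].
D⁻¹A = [[-6, -14], [9, 19], [9, 19]].
W = (D⁻¹A)L⁻¹ = [[4, 2], [-5, -3], [-5, -3]].

-3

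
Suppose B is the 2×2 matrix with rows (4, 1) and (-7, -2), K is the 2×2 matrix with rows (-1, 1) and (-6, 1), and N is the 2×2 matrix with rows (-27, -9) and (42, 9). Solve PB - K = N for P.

PB = N + K = [[-28, -8], [36, 10]].
Right-multiplying both sides by B⁻¹ gives P = (N + K)B⁻¹.
B has determinant -1; B⁻¹ = [[2, 1], [-7, -4]].
P = (N + K)B⁻¹ = [[0, 4], [2, -4]].

P = [[0, 4], [2, -4]]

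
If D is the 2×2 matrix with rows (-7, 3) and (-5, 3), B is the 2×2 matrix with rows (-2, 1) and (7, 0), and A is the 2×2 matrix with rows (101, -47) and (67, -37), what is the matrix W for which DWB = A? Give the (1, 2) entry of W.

Left-multiply by D⁻¹ and right-multiply by B⁻¹: W = D⁻¹AB⁻¹.
det D = -6, so D⁻¹ = [[-1/2, 1/2], [-5/6, 7/6]].
det B = -7, so B⁻¹ = [[0, 1/7], [1, 2/7]].
D⁻¹A = [[-17, 5], [-6, -4]].
W = (D⁻¹A)B⁻¹ = [[5, -1], [-4, -2]].

-1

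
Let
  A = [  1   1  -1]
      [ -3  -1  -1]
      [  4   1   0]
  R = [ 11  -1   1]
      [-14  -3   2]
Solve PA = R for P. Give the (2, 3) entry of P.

Right-multiplying both sides by A⁻¹ gives P = RA⁻¹.
det A = -4; the adjugate gives A⁻¹ = [[-1/4, 1/4, 1/2], [1, -1, -1], [-1/4, -3/4, -1/2]].
P = RA⁻¹ = [[11, -1, 1], [-14, -3, 2]] · [[-1/4, 1/4, 1/2], [1, -1, -1], [-1/4, -3/4, -1/2]] = [[-4, 3, 6], [0, -2, -5]].

-5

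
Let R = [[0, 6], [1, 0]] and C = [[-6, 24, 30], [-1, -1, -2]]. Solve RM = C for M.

M = [[-1, -1, -2], [-1, 4, 5]]

Since R multiplies M on the left, M = R⁻¹C.
det R = -6; the adjugate gives R⁻¹ = [[0, 1], [1/6, 0]].
M = R⁻¹C = [[0, 1], [1/6, 0]] · [[-6, 24, 30], [-1, -1, -2]] = [[-1, -1, -2], [-1, 4, 5]].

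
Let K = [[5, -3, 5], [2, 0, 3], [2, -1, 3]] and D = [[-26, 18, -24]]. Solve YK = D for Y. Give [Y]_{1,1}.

K is on the right of Y, so right-multiply by K⁻¹: Y = DK⁻¹.
det K = 5; the adjugate gives K⁻¹ = [[3/5, 4/5, -9/5], [0, 1, -1], [-2/5, -1/5, 6/5]].
Y = DK⁻¹ = [[-26, 18, -24]] · [[3/5, 4/5, -9/5], [0, 1, -1], [-2/5, -1/5, 6/5]] = [[-6, 2, 0]].

-6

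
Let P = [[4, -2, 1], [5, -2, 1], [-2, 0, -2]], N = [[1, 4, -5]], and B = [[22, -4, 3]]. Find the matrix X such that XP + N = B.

XP = B − N = [[21, -8, 8]].
Since P sits to the right of X, X = (B − N)P⁻¹.
P has determinant -4; P⁻¹ = [[-1, 1, 0], [-2, 3/2, -1/4], [1, -1, -1/2]].
X = (B − N)P⁻¹ = [[3, 1, -2]].

X = [[3, 1, -2]]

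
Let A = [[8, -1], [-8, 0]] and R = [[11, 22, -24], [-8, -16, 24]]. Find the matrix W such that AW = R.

W = [[1, 2, -3], [-3, -6, 0]]

Left-multiplying both sides by A⁻¹ gives W = A⁻¹R.
det A = -8; the adjugate gives A⁻¹ = [[0, -1/8], [-1, -1]].
W = A⁻¹R = [[0, -1/8], [-1, -1]] · [[11, 22, -24], [-8, -16, 24]] = [[1, 2, -3], [-3, -6, 0]].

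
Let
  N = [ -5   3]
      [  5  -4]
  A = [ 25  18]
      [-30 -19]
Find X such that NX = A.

X = [[-2, -3], [5, 1]]

Since N multiplies X on the left, X = N⁻¹A.
N has determinant 5; N⁻¹ = [[-4/5, -3/5], [-1, -1]].
X = N⁻¹A = [[-4/5, -3/5], [-1, -1]] · [[25, 18], [-30, -19]] = [[-2, -3], [5, 1]].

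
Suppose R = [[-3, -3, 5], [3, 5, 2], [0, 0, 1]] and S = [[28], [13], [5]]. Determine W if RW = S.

Left-multiplying both sides by R⁻¹ gives W = R⁻¹S.
R has determinant -6; R⁻¹ = [[-5/6, -1/2, 31/6], [1/2, 1/2, -7/2], [0, 0, 1]].
W = R⁻¹S = [[-5/6, -1/2, 31/6], [1/2, 1/2, -7/2], [0, 0, 1]] · [[28], [13], [5]] = [[-4], [3], [5]].

W = [[-4], [3], [5]]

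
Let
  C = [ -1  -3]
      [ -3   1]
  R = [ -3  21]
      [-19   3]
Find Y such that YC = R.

Right-multiplying both sides by C⁻¹ gives Y = RC⁻¹.
C has determinant -10; C⁻¹ = [[-1/10, -3/10], [-3/10, 1/10]].
Y = RC⁻¹ = [[-3, 21], [-19, 3]] · [[-1/10, -3/10], [-3/10, 1/10]] = [[-6, 3], [1, 6]].

Y = [[-6, 3], [1, 6]]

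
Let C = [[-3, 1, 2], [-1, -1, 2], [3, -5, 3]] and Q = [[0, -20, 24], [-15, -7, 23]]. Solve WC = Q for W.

C is on the right of W, so right-multiply by C⁻¹: W = QC⁻¹.
C has determinant 4; C⁻¹ = [[7/4, -13/4, 1], [9/4, -15/4, 1], [2, -3, 1]].
W = QC⁻¹ = [[0, -20, 24], [-15, -7, 23]] · [[7/4, -13/4, 1], [9/4, -15/4, 1], [2, -3, 1]] = [[3, 3, 4], [4, 6, 1]].

W = [[3, 3, 4], [4, 6, 1]]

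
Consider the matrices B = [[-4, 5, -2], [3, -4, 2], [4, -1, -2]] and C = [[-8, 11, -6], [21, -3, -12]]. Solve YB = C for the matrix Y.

Since B sits to the right of Y, Y = CB⁻¹.
B has determinant 4; B⁻¹ = [[5/2, 3, 1/2], [7/2, 4, 1/2], [13/4, 4, 1/4]].
Y = CB⁻¹ = [[-8, 11, -6], [21, -3, -12]] · [[5/2, 3, 1/2], [7/2, 4, 1/2], [13/4, 4, 1/4]] = [[-1, -4, 0], [3, 3, 6]].

Y = [[-1, -4, 0], [3, 3, 6]]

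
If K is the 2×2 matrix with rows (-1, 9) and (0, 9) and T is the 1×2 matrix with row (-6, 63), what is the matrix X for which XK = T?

X = [[6, 1]]

K is on the right of X, so right-multiply by K⁻¹: X = TK⁻¹.
K has determinant -9; K⁻¹ = [[-1, 1], [0, 1/9]].
X = TK⁻¹ = [[-6, 63]] · [[-1, 1], [0, 1/9]] = [[6, 1]].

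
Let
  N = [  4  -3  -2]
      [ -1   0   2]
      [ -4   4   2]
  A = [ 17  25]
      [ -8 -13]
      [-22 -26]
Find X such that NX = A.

Left-multiplying both sides by N⁻¹ gives X = N⁻¹A.
N has determinant -6; N⁻¹ = [[4/3, 1/3, 1], [1, 0, 1], [2/3, 2/3, 1/2]].
X = N⁻¹A = [[4/3, 1/3, 1], [1, 0, 1], [2/3, 2/3, 1/2]] · [[17, 25], [-8, -13], [-22, -26]] = [[-2, 3], [-5, -1], [-5, -5]].

X = [[-2, 3], [-5, -1], [-5, -5]]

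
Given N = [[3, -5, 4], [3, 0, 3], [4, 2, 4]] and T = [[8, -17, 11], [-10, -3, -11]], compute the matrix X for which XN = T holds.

X = [[3, 1, -1], [-1, 3, -4]]

Since N sits to the right of X, X = TN⁻¹.
det N = 6; the adjugate gives N⁻¹ = [[-1, 14/3, -5/2], [0, -2/3, 1/2], [1, -13/3, 5/2]].
X = TN⁻¹ = [[8, -17, 11], [-10, -3, -11]] · [[-1, 14/3, -5/2], [0, -2/3, 1/2], [1, -13/3, 5/2]] = [[3, 1, -1], [-1, 3, -4]].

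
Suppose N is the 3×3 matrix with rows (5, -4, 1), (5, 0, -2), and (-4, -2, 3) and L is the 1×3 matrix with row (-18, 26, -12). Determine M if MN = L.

N is on the right of M, so right-multiply by N⁻¹: M = LN⁻¹.
N has determinant -2; N⁻¹ = [[2, -5, -4], [7/2, -19/2, -15/2], [5, -13, -10]].
M = LN⁻¹ = [[-18, 26, -12]] · [[2, -5, -4], [7/2, -19/2, -15/2], [5, -13, -10]] = [[-5, -1, -3]].

M = [[-5, -1, -3]]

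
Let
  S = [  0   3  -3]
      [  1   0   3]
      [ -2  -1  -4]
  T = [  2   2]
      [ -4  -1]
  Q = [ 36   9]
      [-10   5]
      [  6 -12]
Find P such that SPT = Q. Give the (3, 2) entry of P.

P = S⁻¹QT⁻¹ (apply S⁻¹ on the left and T⁻¹ on the right).
det S = -3; the adjugate gives S⁻¹ = [[-1, -5, -3], [2/3, 2, 1], [1/3, 2, 1]].
det T = 6, so T⁻¹ = [[-1/6, -1/3], [2/3, 1/3]].
S⁻¹Q = [[-4, 2], [10, 4], [-2, 1]].
P = (S⁻¹Q)T⁻¹ = [[2, 2], [1, -2], [1, 1]].

1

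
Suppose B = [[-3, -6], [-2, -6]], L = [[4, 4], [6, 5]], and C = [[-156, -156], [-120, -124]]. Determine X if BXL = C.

X = B⁻¹CL⁻¹ (apply B⁻¹ on the left and L⁻¹ on the right).
det B = 6; the adjugate gives B⁻¹ = [[-1, 1], [1/3, -1/2]].
det L = -4; the adjugate gives L⁻¹ = [[-5/4, 1], [3/2, -1]].
B⁻¹C = [[36, 32], [8, 10]].
X = (B⁻¹C)L⁻¹ = [[3, 4], [5, -2]].

X = [[3, 4], [5, -2]]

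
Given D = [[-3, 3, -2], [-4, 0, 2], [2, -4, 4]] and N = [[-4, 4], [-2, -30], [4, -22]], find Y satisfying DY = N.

Left-multiplying both sides by D⁻¹ gives Y = D⁻¹N.
D has determinant 4; D⁻¹ = [[2, -1, 3/2], [5, -2, 7/2], [4, -3/2, 3]].
Y = D⁻¹N = [[2, -1, 3/2], [5, -2, 7/2], [4, -3/2, 3]] · [[-4, 4], [-2, -30], [4, -22]] = [[0, 5], [-2, 3], [-1, -5]].

Y = [[0, 5], [-2, 3], [-1, -5]]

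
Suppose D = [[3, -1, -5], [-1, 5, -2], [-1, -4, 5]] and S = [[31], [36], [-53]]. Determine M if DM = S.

Since D multiplies M on the left, M = D⁻¹S.
det D = -1; the adjugate gives D⁻¹ = [[-17, -25, -27], [-7, -10, -11], [-9, -13, -14]].
M = D⁻¹S = [[-17, -25, -27], [-7, -10, -11], [-9, -13, -14]] · [[31], [36], [-53]] = [[4], [6], [-5]].

M = [[4], [6], [-5]]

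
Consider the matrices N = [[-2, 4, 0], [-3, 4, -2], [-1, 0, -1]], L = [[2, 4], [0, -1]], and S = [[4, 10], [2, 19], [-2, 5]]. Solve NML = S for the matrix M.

M = [[1, 5], [1, 2], [0, 4]]

M = N⁻¹SL⁻¹ (apply N⁻¹ on the left and L⁻¹ on the right).
det N = 4; the adjugate gives N⁻¹ = [[-1, 1, -2], [-1/4, 1/2, -1], [1, -1, 1]].
det L = -2, so L⁻¹ = [[1/2, 2], [0, -1]].
N⁻¹S = [[2, -1], [2, 2], [0, -4]].
M = (N⁻¹S)L⁻¹ = [[1, 5], [1, 2], [0, 4]].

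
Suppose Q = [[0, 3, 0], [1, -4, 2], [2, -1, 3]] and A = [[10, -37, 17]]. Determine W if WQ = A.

Since Q sits to the right of W, W = AQ⁻¹.
det Q = 3; the adjugate gives Q⁻¹ = [[-10/3, -3, 2], [1/3, 0, 0], [7/3, 2, -1]].
W = AQ⁻¹ = [[10, -37, 17]] · [[-10/3, -3, 2], [1/3, 0, 0], [7/3, 2, -1]] = [[-6, 4, 3]].

W = [[-6, 4, 3]]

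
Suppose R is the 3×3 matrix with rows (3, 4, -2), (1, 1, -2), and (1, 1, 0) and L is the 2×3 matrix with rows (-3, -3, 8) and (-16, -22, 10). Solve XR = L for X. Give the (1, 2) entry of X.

R is on the right of X, so right-multiply by R⁻¹: X = LR⁻¹.
det R = -2; the adjugate gives R⁻¹ = [[-1, 1, 3], [1, -1, -2], [0, -1/2, 1/2]].
X = LR⁻¹ = [[-3, -3, 8], [-16, -22, 10]] · [[-1, 1, 3], [1, -1, -2], [0, -1/2, 1/2]] = [[0, -4, 1], [-6, 1, 1]].

-4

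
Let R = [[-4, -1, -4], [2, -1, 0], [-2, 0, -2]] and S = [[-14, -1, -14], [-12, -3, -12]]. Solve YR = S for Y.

Y = [[1, 0, 5], [3, 0, 0]]

Since R sits to the right of Y, Y = SR⁻¹.
det R = -4, so R⁻¹ = [[-1/2, 1/2, 1], [-1, 0, 2], [1/2, -1/2, -3/2]].
Y = SR⁻¹ = [[-14, -1, -14], [-12, -3, -12]] · [[-1/2, 1/2, 1], [-1, 0, 2], [1/2, -1/2, -3/2]] = [[1, 0, 5], [3, 0, 0]].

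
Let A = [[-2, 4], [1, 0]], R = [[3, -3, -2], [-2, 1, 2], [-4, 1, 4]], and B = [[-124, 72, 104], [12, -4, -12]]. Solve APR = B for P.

P = A⁻¹BR⁻¹ (apply A⁻¹ on the left and R⁻¹ on the right).
det A = -4; the adjugate gives A⁻¹ = [[0, 1], [1/4, 1/2]].
R has determinant 2; R⁻¹ = [[1, 5, -2], [0, 2, -1], [1, 9/2, -3/2]].
A⁻¹B = [[12, -4, -12], [-25, 16, 20]].
P = (A⁻¹B)R⁻¹ = [[0, -2, -2], [-5, -3, 4]].

P = [[0, -2, -2], [-5, -3, 4]]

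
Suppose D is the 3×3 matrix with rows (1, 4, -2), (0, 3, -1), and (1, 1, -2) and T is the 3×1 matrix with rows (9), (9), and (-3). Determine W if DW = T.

Left-multiplying both sides by D⁻¹ gives W = D⁻¹T.
det D = -3, so D⁻¹ = [[5/3, -2, -2/3], [1/3, 0, -1/3], [1, -1, -1]].
W = D⁻¹T = [[5/3, -2, -2/3], [1/3, 0, -1/3], [1, -1, -1]] · [[9], [9], [-3]] = [[-1], [4], [3]].

W = [[-1], [4], [3]]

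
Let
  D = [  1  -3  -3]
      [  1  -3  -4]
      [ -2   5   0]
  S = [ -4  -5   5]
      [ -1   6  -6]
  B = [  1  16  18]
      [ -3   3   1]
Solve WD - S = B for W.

WD = B + S = [[-3, 11, 23], [-4, 9, -5]].
Since D sits to the right of W, W = (B + S)D⁻¹.
det D = -1; the adjugate gives D⁻¹ = [[-20, 15, -3], [-8, 6, -1], [1, -1, 0]].
W = (B + S)D⁻¹ = [[-5, -2, -2], [3, -1, 3]].

W = [[-5, -2, -2], [3, -1, 3]]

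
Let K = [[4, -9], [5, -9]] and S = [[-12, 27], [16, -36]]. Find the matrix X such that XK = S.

X = [[-3, 0], [4, 0]]

Since K sits to the right of X, X = SK⁻¹.
det K = 9; the adjugate gives K⁻¹ = [[-1, 1], [-5/9, 4/9]].
X = SK⁻¹ = [[-12, 27], [16, -36]] · [[-1, 1], [-5/9, 4/9]] = [[-3, 0], [4, 0]].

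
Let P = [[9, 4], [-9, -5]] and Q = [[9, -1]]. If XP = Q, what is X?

Since P sits to the right of X, X = QP⁻¹.
P has determinant -9; P⁻¹ = [[5/9, 4/9], [-1, -1]].
X = QP⁻¹ = [[9, -1]] · [[5/9, 4/9], [-1, -1]] = [[6, 5]].

X = [[6, 5]]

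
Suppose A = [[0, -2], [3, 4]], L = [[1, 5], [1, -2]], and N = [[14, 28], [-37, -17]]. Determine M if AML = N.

M = [[1, -4], [-4, -3]]

Left-multiply by A⁻¹ and right-multiply by L⁻¹: M = A⁻¹NL⁻¹.
det A = 6, so A⁻¹ = [[2/3, 1/3], [-1/2, 0]].
L has determinant -7; L⁻¹ = [[2/7, 5/7], [1/7, -1/7]].
A⁻¹N = [[-3, 13], [-7, -14]].
M = (A⁻¹N)L⁻¹ = [[1, -4], [-4, -3]].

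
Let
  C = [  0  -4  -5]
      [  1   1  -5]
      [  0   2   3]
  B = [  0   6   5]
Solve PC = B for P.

Right-multiplying both sides by C⁻¹ gives P = BC⁻¹.
C has determinant 2; C⁻¹ = [[13/2, 1, 25/2], [-3/2, 0, -5/2], [1, 0, 2]].
P = BC⁻¹ = [[0, 6, 5]] · [[13/2, 1, 25/2], [-3/2, 0, -5/2], [1, 0, 2]] = [[-4, 0, -5]].

P = [[-4, 0, -5]]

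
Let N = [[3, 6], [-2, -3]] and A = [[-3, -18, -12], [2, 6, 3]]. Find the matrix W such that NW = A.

W = [[-1, 6, 6], [0, -6, -5]]

Since N multiplies W on the left, W = N⁻¹A.
det N = 3, so N⁻¹ = [[-1, -2], [2/3, 1]].
W = N⁻¹A = [[-1, -2], [2/3, 1]] · [[-3, -18, -12], [2, 6, 3]] = [[-1, 6, 6], [0, -6, -5]].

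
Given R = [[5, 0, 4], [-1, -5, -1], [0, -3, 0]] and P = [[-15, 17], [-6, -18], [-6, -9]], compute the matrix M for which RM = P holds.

M = [[1, 5], [2, 3], [-5, -2]]

R is on the left of M, so left-multiply by R⁻¹: M = R⁻¹P.
R has determinant -3; R⁻¹ = [[1, 4, -20/3], [0, 0, -1/3], [-1, -5, 25/3]].
M = R⁻¹P = [[1, 4, -20/3], [0, 0, -1/3], [-1, -5, 25/3]] · [[-15, 17], [-6, -18], [-6, -9]] = [[1, 5], [2, 3], [-5, -2]].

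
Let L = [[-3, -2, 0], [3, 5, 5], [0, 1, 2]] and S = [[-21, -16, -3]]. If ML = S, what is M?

Since L sits to the right of M, M = SL⁻¹.
det L = -3; the adjugate gives L⁻¹ = [[-5/3, -4/3, 10/3], [2, 2, -5], [-1, -1, 3]].
M = SL⁻¹ = [[-21, -16, -3]] · [[-5/3, -4/3, 10/3], [2, 2, -5], [-1, -1, 3]] = [[6, -1, 1]].

M = [[6, -1, 1]]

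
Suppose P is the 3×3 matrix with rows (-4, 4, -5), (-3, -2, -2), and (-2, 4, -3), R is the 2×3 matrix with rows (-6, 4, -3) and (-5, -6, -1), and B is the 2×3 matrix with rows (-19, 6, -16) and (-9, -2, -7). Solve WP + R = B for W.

WP = B − R = [[-13, 2, -13], [-4, 4, -6]].
Right-multiplying both sides by P⁻¹ gives W = (B − R)P⁻¹.
P has determinant 4; P⁻¹ = [[7/2, -2, -9/2], [-5/4, 1/2, 7/4], [-4, 2, 5]].
W = (B − R)P⁻¹ = [[4, 1, -3], [5, -2, -5]].

W = [[4, 1, -3], [5, -2, -5]]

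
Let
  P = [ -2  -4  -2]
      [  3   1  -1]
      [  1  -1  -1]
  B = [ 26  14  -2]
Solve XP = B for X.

Right-multiplying both sides by P⁻¹ gives X = BP⁻¹.
det P = 4, so P⁻¹ = [[-1/2, -1/2, 3/2], [1/2, 1, -2], [-1, -3/2, 5/2]].
X = BP⁻¹ = [[26, 14, -2]] · [[-1/2, -1/2, 3/2], [1/2, 1, -2], [-1, -3/2, 5/2]] = [[-4, 4, 6]].

X = [[-4, 4, 6]]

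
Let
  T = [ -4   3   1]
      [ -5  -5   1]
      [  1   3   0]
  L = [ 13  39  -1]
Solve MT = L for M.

M = [[2, -3, 6]]

Right-multiplying both sides by T⁻¹ gives M = LT⁻¹.
det T = 5; the adjugate gives T⁻¹ = [[-3/5, 3/5, 8/5], [1/5, -1/5, -1/5], [-2, 3, 7]].
M = LT⁻¹ = [[13, 39, -1]] · [[-3/5, 3/5, 8/5], [1/5, -1/5, -1/5], [-2, 3, 7]] = [[2, -3, 6]].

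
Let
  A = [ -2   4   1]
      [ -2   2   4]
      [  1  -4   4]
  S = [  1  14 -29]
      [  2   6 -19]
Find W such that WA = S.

A is on the right of W, so right-multiply by A⁻¹: W = SA⁻¹.
det A = 6; the adjugate gives A⁻¹ = [[4, -10/3, 7/3], [2, -3/2, 1], [1, -2/3, 2/3]].
W = SA⁻¹ = [[1, 14, -29], [2, 6, -19]] · [[4, -10/3, 7/3], [2, -3/2, 1], [1, -2/3, 2/3]] = [[3, -5, -3], [1, -3, -2]].

W = [[3, -5, -3], [1, -3, -2]]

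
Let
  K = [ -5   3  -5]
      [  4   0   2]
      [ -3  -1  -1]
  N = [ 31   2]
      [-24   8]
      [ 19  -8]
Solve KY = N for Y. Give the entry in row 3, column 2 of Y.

Left-multiplying both sides by K⁻¹ gives Y = K⁻¹N.
K has determinant 4; K⁻¹ = [[1/2, 2, 3/2], [-1/2, -5/2, -5/2], [-1, -7/2, -3]].
Y = K⁻¹N = [[1/2, 2, 3/2], [-1/2, -5/2, -5/2], [-1, -7/2, -3]] · [[31, 2], [-24, 8], [19, -8]] = [[-4, 5], [-3, -1], [-4, -6]].

-6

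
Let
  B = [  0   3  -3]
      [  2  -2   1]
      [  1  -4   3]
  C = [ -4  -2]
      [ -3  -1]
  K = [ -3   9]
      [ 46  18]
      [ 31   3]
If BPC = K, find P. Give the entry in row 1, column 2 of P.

Left-multiply by B⁻¹ and right-multiply by C⁻¹: P = B⁻¹KC⁻¹.
det B = 3, so B⁻¹ = [[-2/3, 1, -1], [-5/3, 1, -2], [-2, 1, -2]].
C has determinant -2; C⁻¹ = [[1/2, -1], [-3/2, 2]].
B⁻¹K = [[17, 9], [-11, -3], [-10, -6]].
P = (B⁻¹K)C⁻¹ = [[-5, 1], [-1, 5], [4, -2]].

1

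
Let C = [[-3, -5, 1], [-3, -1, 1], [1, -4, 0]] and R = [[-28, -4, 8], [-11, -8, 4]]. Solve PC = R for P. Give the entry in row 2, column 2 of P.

4

C is on the right of P, so right-multiply by C⁻¹: P = RC⁻¹.
det C = -4, so C⁻¹ = [[-1, 1, 1], [-1/4, 1/4, 0], [-13/4, 17/4, 3]].
P = RC⁻¹ = [[-28, -4, 8], [-11, -8, 4]] · [[-1, 1, 1], [-1/4, 1/4, 0], [-13/4, 17/4, 3]] = [[3, 5, -4], [0, 4, 1]].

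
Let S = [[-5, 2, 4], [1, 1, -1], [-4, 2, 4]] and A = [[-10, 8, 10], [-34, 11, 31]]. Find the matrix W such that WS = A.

Since S sits to the right of W, W = AS⁻¹.
det S = -6, so S⁻¹ = [[-1, 0, 1], [0, 2/3, 1/6], [-1, -1/3, 7/6]].
W = AS⁻¹ = [[-10, 8, 10], [-34, 11, 31]] · [[-1, 0, 1], [0, 2/3, 1/6], [-1, -1/3, 7/6]] = [[0, 2, 3], [3, -3, 4]].

W = [[0, 2, 3], [3, -3, 4]]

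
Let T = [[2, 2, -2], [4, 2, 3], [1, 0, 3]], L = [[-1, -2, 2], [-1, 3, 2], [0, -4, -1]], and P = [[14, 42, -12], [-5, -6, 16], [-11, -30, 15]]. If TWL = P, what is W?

Left-multiply by T⁻¹ and right-multiply by L⁻¹: W = T⁻¹PL⁻¹.
T has determinant -2; T⁻¹ = [[-3, 3, -5], [9/2, -4, 7], [1, -1, 2]].
det L = 5, so L⁻¹ = [[1, -2, -2], [-1/5, 1/5, 0], [4/5, -4/5, -1]].
T⁻¹P = [[-2, 6, 9], [6, 3, -13], [-3, -12, 2]].
W = (T⁻¹P)L⁻¹ = [[4, -2, -5], [-5, -1, 1], [1, 2, 4]].

W = [[4, -2, -5], [-5, -1, 1], [1, 2, 4]]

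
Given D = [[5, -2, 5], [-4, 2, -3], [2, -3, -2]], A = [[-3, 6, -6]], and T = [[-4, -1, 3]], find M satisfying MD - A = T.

MD = T + A = [[-7, 5, -3]].
Right-multiplying both sides by D⁻¹ gives M = (T + A)D⁻¹.
det D = 3; the adjugate gives D⁻¹ = [[-13/3, -19/3, -4/3], [-14/3, -20/3, -5/3], [8/3, 11/3, 2/3]].
M = (T + A)D⁻¹ = [[-1, 0, -1]].

M = [[-1, 0, -1]]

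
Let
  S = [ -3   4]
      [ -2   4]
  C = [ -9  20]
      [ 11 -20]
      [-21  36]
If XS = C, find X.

X = [[-1, 6], [-1, -4], [3, 6]]

S is on the right of X, so right-multiply by S⁻¹: X = CS⁻¹.
S has determinant -4; S⁻¹ = [[-1, 1], [-1/2, 3/4]].
X = CS⁻¹ = [[-9, 20], [11, -20], [-21, 36]] · [[-1, 1], [-1/2, 3/4]] = [[-1, 6], [-1, -4], [3, 6]].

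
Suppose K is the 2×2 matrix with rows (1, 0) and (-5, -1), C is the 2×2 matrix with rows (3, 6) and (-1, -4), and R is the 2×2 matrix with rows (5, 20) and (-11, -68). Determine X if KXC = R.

Isolating X: multiply by K⁻¹ from the left and C⁻¹ from the right, so X = K⁻¹RC⁻¹.
det K = -1, so K⁻¹ = [[1, 0], [-5, -1]].
det C = -6, so C⁻¹ = [[2/3, 1], [-1/6, -1/2]].
K⁻¹R = [[5, 20], [-14, -32]].
X = (K⁻¹R)C⁻¹ = [[0, -5], [-4, 2]].

X = [[0, -5], [-4, 2]]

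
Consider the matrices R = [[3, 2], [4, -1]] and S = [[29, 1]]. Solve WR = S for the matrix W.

W = [[3, 5]]

Right-multiplying both sides by R⁻¹ gives W = SR⁻¹.
det R = -11, so R⁻¹ = [[1/11, 2/11], [4/11, -3/11]].
W = SR⁻¹ = [[29, 1]] · [[1/11, 2/11], [4/11, -3/11]] = [[3, 5]].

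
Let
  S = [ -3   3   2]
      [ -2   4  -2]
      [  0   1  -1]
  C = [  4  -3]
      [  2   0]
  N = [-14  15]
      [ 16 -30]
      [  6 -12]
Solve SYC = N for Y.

Y = [[-1, -1], [0, -2], [-4, 3]]

Y = S⁻¹NC⁻¹ (apply S⁻¹ on the left and C⁻¹ on the right).
det S = -4, so S⁻¹ = [[1/2, -5/4, 7/2], [1/2, -3/4, 5/2], [1/2, -3/4, 3/2]].
det C = 6; the adjugate gives C⁻¹ = [[0, 1/2], [-1/3, 2/3]].
S⁻¹N = [[-6, 3], [-4, 0], [-10, 12]].
Y = (S⁻¹N)C⁻¹ = [[-1, -1], [0, -2], [-4, 3]].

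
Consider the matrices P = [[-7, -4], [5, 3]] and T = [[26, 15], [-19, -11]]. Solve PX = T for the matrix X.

X = [[-2, -1], [-3, -2]]

P is on the left of X, so left-multiply by P⁻¹: X = P⁻¹T.
P has determinant -1; P⁻¹ = [[-3, -4], [5, 7]].
X = P⁻¹T = [[-3, -4], [5, 7]] · [[26, 15], [-19, -11]] = [[-2, -1], [-3, -2]].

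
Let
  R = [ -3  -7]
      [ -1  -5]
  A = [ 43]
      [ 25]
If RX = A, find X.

Left-multiplying both sides by R⁻¹ gives X = R⁻¹A.
det R = 8; the adjugate gives R⁻¹ = [[-5/8, 7/8], [1/8, -3/8]].
X = R⁻¹A = [[-5/8, 7/8], [1/8, -3/8]] · [[43], [25]] = [[-5], [-4]].

X = [[-5], [-4]]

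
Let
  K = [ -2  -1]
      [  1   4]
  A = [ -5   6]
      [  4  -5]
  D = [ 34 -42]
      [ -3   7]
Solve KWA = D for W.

W = [[3, -1], [-4, -4]]

Left-multiply by K⁻¹ and right-multiply by A⁻¹: W = K⁻¹DA⁻¹.
K has determinant -7; K⁻¹ = [[-4/7, -1/7], [1/7, 2/7]].
det A = 1; the adjugate gives A⁻¹ = [[-5, -6], [-4, -5]].
K⁻¹D = [[-19, 23], [4, -4]].
W = (K⁻¹D)A⁻¹ = [[3, -1], [-4, -4]].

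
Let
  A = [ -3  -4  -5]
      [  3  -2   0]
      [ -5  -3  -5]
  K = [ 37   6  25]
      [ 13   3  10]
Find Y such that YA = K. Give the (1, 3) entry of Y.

Right-multiplying both sides by A⁻¹ gives Y = KA⁻¹.
det A = 5; the adjugate gives A⁻¹ = [[2, -1, -2], [3, -2, -3], [-19/5, 11/5, 18/5]].
Y = KA⁻¹ = [[37, 6, 25], [13, 3, 10]] · [[2, -1, -2], [3, -2, -3], [-19/5, 11/5, 18/5]] = [[-3, 6, -2], [-3, 3, 1]].

-2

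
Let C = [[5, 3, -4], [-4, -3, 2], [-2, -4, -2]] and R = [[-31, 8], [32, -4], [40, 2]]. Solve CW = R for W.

C is on the left of W, so left-multiply by C⁻¹: W = C⁻¹R.
C has determinant -6; C⁻¹ = [[-7/3, -11/3, 1], [2, 3, -1], [-5/3, -7/3, 1/2]].
W = C⁻¹R = [[-7/3, -11/3, 1], [2, 3, -1], [-5/3, -7/3, 1/2]] · [[-31, 8], [32, -4], [40, 2]] = [[-5, -2], [-6, 2], [-3, -3]].

W = [[-5, -2], [-6, 2], [-3, -3]]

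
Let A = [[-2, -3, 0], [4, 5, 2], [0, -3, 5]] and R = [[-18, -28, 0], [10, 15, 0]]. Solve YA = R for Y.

Y = [[-1, -5, 2], [-5, 0, 0]]

Since A sits to the right of Y, Y = RA⁻¹.
det A = -2, so A⁻¹ = [[-31/2, -15/2, 3], [10, 5, -2], [6, 3, -1]].
Y = RA⁻¹ = [[-18, -28, 0], [10, 15, 0]] · [[-31/2, -15/2, 3], [10, 5, -2], [6, 3, -1]] = [[-1, -5, 2], [-5, 0, 0]].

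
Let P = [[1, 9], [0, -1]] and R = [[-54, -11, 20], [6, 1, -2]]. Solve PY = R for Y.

Y = [[0, -2, 2], [-6, -1, 2]]

Left-multiplying both sides by P⁻¹ gives Y = P⁻¹R.
P has determinant -1; P⁻¹ = [[1, 9], [0, -1]].
Y = P⁻¹R = [[1, 9], [0, -1]] · [[-54, -11, 20], [6, 1, -2]] = [[0, -2, 2], [-6, -1, 2]].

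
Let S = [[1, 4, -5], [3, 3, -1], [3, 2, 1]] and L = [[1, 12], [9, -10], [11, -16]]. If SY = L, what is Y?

Y = [[0, -6], [4, 2], [3, -2]]

Left-multiplying both sides by S⁻¹ gives Y = S⁻¹L.
det S = -4; the adjugate gives S⁻¹ = [[-5/4, 7/2, -11/4], [3/2, -4, 7/2], [3/4, -5/2, 9/4]].
Y = S⁻¹L = [[-5/4, 7/2, -11/4], [3/2, -4, 7/2], [3/4, -5/2, 9/4]] · [[1, 12], [9, -10], [11, -16]] = [[0, -6], [4, 2], [3, -2]].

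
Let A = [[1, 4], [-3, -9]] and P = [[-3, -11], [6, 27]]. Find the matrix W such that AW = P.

W = [[1, -3], [-1, -2]]

Since A multiplies W on the left, W = A⁻¹P.
det A = 3; the adjugate gives A⁻¹ = [[-3, -4/3], [1, 1/3]].
W = A⁻¹P = [[-3, -4/3], [1, 1/3]] · [[-3, -11], [6, 27]] = [[1, -3], [-1, -2]].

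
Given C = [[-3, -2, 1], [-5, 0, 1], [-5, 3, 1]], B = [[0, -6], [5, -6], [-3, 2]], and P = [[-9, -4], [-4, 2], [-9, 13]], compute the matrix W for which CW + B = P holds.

CW = P − B = [[-9, 2], [-9, 8], [-6, 11]].
Since C multiplies W on the left, W = C⁻¹(P − B).
det C = -6; the adjugate gives C⁻¹ = [[1/2, -5/6, 1/3], [0, -1/3, 1/3], [5/2, -19/6, 5/3]].
W = C⁻¹(P − B) = [[1, -2], [1, 1], [-4, -2]].

W = [[1, -2], [1, 1], [-4, -2]]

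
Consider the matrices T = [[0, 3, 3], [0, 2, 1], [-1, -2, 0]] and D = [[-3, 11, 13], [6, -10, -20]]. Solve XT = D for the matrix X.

X = [[3, 4, 3], [-6, -2, -6]]

Since T sits to the right of X, X = DT⁻¹.
T has determinant 3; T⁻¹ = [[2/3, -2, -1], [-1/3, 1, 0], [2/3, -1, 0]].
X = DT⁻¹ = [[-3, 11, 13], [6, -10, -20]] · [[2/3, -2, -1], [-1/3, 1, 0], [2/3, -1, 0]] = [[3, 4, 3], [-6, -2, -6]].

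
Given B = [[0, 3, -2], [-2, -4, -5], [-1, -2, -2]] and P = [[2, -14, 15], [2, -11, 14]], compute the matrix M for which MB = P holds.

Since B sits to the right of M, M = PB⁻¹.
det B = 3, so B⁻¹ = [[-2/3, 10/3, -23/3], [1/3, -2/3, 4/3], [0, -1, 2]].
M = PB⁻¹ = [[2, -14, 15], [2, -11, 14]] · [[-2/3, 10/3, -23/3], [1/3, -2/3, 4/3], [0, -1, 2]] = [[-6, 1, -4], [-5, 0, -2]].

M = [[-6, 1, -4], [-5, 0, -2]]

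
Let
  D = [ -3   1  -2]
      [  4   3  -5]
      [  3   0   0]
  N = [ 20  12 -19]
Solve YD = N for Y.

D is on the right of Y, so right-multiply by D⁻¹: Y = ND⁻¹.
det D = 3, so D⁻¹ = [[0, 0, 1/3], [-5, 2, -23/3], [-3, 1, -13/3]].
Y = ND⁻¹ = [[20, 12, -19]] · [[0, 0, 1/3], [-5, 2, -23/3], [-3, 1, -13/3]] = [[-3, 5, -3]].

Y = [[-3, 5, -3]]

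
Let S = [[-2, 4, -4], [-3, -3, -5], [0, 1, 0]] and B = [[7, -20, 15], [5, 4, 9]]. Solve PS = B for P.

P = [[-5, 1, 3], [-1, -1, 5]]

S is on the right of P, so right-multiply by S⁻¹: P = BS⁻¹.
det S = 2; the adjugate gives S⁻¹ = [[5/2, -2, -16], [0, 0, 1], [-3/2, 1, 9]].
P = BS⁻¹ = [[7, -20, 15], [5, 4, 9]] · [[5/2, -2, -16], [0, 0, 1], [-3/2, 1, 9]] = [[-5, 1, 3], [-1, -1, 5]].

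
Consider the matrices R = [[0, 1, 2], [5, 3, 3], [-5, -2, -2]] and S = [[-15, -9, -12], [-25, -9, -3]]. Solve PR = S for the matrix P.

P = [[-3, 0, 3], [6, -5, 0]]

Right-multiplying both sides by R⁻¹ gives P = SR⁻¹.
det R = 5; the adjugate gives R⁻¹ = [[0, -2/5, -3/5], [-1, 2, 2], [1, -1, -1]].
P = SR⁻¹ = [[-15, -9, -12], [-25, -9, -3]] · [[0, -2/5, -3/5], [-1, 2, 2], [1, -1, -1]] = [[-3, 0, 3], [6, -5, 0]].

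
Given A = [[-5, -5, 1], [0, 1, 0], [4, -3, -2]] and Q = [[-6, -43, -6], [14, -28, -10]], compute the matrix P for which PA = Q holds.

P = [[6, 5, 6], [2, 0, 6]]

Right-multiplying both sides by A⁻¹ gives P = QA⁻¹.
A has determinant 6; A⁻¹ = [[-1/3, -13/6, -1/6], [0, 1, 0], [-2/3, -35/6, -5/6]].
P = QA⁻¹ = [[-6, -43, -6], [14, -28, -10]] · [[-1/3, -13/6, -1/6], [0, 1, 0], [-2/3, -35/6, -5/6]] = [[6, 5, 6], [2, 0, 6]].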